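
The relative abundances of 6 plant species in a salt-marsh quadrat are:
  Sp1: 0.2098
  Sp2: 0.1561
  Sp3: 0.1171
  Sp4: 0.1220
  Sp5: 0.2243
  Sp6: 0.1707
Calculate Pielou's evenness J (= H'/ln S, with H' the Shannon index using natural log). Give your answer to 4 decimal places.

0.9836

H' = −Σ pᵢ ln pᵢ = −((-0.327624) + (-0.289918) + (-0.251148) + (-0.256656) + (-0.335277) + (-0.301772)) = 1.762394 (working shown to 6 dp, full precision carried).
With S = 6 species, ln S = 1.791759, so J = 1.762394/1.791759 = 0.983611, i.e. 0.9836 to 4 decimal places.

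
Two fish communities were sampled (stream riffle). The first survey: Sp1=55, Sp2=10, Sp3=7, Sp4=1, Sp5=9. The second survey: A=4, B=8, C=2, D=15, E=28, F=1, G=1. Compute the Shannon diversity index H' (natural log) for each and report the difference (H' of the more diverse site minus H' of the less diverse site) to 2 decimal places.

The first survey: N=82, proportions 0.6707, 0.122, 0.0854, 0.0122, 0.1098, giving H' = 1.0308 (working shown to 4 dp, full precision carried).
The second survey: N=59, proportions 0.0678, 0.1356, 0.0339, 0.2542, 0.4746, 0.0169, 0.0169, giving H' = 1.4082.
Difference = |1.0308 − 1.4082| = 0.3774, i.e. 0.38 to 2 decimal places.

0.38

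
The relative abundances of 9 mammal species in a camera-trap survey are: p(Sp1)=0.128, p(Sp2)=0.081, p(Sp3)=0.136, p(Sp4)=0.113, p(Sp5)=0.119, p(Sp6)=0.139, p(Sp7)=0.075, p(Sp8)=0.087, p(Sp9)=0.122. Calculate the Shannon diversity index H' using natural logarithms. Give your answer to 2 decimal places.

Each pᵢ ln pᵢ term (working shown to 4 dp, full precision carried): 0.128×(-2.0557)=-0.2631, 0.081×(-2.5133)=-0.2036, 0.136×(-1.9951)=-0.2713, 0.113×(-2.1804)=-0.2464, 0.119×(-2.1286)=-0.2533, 0.139×(-1.9733)=-0.2743, 0.075×(-2.5903)=-0.1943, 0.087×(-2.4418)=-0.2124, 0.122×(-2.1037)=-0.2567.
Sum = -2.1754, so H' = 2.18.

2.18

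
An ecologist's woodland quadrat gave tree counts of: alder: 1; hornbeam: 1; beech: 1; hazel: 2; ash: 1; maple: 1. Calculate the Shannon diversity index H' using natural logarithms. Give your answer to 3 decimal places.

Total N = 1+1+1+2+1+1 = 7, so the proportions are 0.14286, 0.14286, 0.14286, 0.28571, 0.14286, 0.14286 (working shown to 5 dp, full precision carried).
Each pᵢ ln pᵢ term: 0.14286×(-1.94591)=-0.27799, 0.14286×(-1.94591)=-0.27799, 0.14286×(-1.94591)=-0.27799, 0.28571×(-1.25276)=-0.35793, 0.14286×(-1.94591)=-0.27799, 0.14286×(-1.94591)=-0.27799.
Sum = -1.74787, so H' = 1.748.

1.748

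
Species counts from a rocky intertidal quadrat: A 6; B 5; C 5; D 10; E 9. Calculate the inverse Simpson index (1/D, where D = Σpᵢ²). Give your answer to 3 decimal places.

Total N = 6+5+5+10+9 = 35, so the proportions are 0.1714286, 0.1428571, 0.1428571, 0.2857143, 0.2571429 (working shown to 7 dp, full precision carried).
D = 0.1714286² + 0.1428571² + 0.1428571² + 0.2857143² + 0.2571429² = 0.0293878 + 0.0204082 + 0.0204082 + 0.0816327 + 0.0661224 = 0.2179592.
So 1/D = 4.58801, i.e. 4.588 to 3 decimal places.

4.588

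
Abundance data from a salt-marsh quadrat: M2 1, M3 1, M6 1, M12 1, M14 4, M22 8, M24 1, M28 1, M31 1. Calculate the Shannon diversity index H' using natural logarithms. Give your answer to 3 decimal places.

Total N = 1+1+1+1+4+8+1+1+1 = 19, so the proportions are 0.05263, 0.05263, 0.05263, 0.05263, 0.21053, 0.42105, 0.05263, 0.05263, 0.05263 (working shown to 5 dp, full precision carried).
Each pᵢ ln pᵢ term: 0.05263×(-2.94444)=-0.15497, 0.05263×(-2.94444)=-0.15497, 0.05263×(-2.94444)=-0.15497, 0.05263×(-2.94444)=-0.15497, 0.21053×(-1.55814)=-0.32803, 0.42105×(-0.86500)=-0.36421, 0.05263×(-2.94444)=-0.15497, 0.05263×(-2.94444)=-0.15497, 0.05263×(-2.94444)=-0.15497.
Sum = -1.77703, so H' = 1.777.

1.777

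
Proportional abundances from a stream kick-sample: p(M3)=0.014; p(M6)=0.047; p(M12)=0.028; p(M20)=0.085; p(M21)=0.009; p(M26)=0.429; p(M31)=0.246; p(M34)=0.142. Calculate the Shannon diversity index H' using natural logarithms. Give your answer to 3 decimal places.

Each pᵢ ln pᵢ term (working shown to 5 dp, full precision carried): 0.014×(-4.26870)=-0.05976, 0.047×(-3.05761)=-0.14371, 0.028×(-3.57555)=-0.10012, 0.085×(-2.46510)=-0.20953, 0.009×(-4.71053)=-0.04239, 0.429×(-0.84630)=-0.36306, 0.246×(-1.40242)=-0.34500, 0.142×(-1.95193)=-0.27717.
Sum = -1.54075, so H' = 1.541.

1.541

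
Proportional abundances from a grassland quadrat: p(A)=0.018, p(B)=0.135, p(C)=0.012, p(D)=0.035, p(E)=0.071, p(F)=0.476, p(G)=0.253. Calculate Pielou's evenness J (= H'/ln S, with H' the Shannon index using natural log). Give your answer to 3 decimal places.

0.720

H' = −Σ pᵢ ln pᵢ = −((-0.07231) + (-0.27033) + (-0.05307) + (-0.11733) + (-0.18780) + (-0.35335) + (-0.34771)) = 1.40192 (working shown to 5 dp, full precision carried).
With S = 7 species, ln S = 1.94591, so J = 1.40192/1.94591 = 0.72045, i.e. 0.720 to 3 decimal places.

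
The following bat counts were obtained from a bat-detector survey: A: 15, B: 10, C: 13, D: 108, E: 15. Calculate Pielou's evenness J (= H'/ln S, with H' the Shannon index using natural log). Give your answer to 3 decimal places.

Total N = 15+10+13+108+15 = 161, so the proportions are 0.09317, 0.06211, 0.08075, 0.67081, 0.09317 (working shown to 5 dp, full precision carried).
H' = −Σ pᵢ ln pᵢ = −((-0.22112) + (-0.17260) + (-0.20319) + (-0.26784) + (-0.22112)) = 1.08586.
With S = 5 species, ln S = 1.60944, so J = 1.08586/1.60944 = 0.67469, i.e. 0.675 to 3 decimal places.

0.675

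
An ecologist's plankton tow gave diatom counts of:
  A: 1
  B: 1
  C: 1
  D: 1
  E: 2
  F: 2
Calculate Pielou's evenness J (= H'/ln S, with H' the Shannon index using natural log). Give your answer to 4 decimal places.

0.9671

Total N = 1+1+1+1+2+2 = 8, so the proportions are 0.125, 0.125, 0.125, 0.125, 0.25, 0.25 (working shown to 6 dp, full precision carried).
H' = −Σ pᵢ ln pᵢ = −((-0.259930) + (-0.259930) + (-0.259930) + (-0.259930) + (-0.346574) + (-0.346574)) = 1.732868.
With S = 6 species, ln S = 1.791759, so J = 1.732868/1.791759 = 0.967132, i.e. 0.9671 to 4 decimal places.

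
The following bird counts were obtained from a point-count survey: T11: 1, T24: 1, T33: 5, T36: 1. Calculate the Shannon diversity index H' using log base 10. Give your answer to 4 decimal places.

0.4662

Total N = 1+1+5+1 = 8, so the proportions are 0.125, 0.125, 0.625, 0.125 (working shown to 6 dp, full precision carried).
Each pᵢ log₁₀ pᵢ term: 0.125×(-0.903090)=-0.112886, 0.125×(-0.903090)=-0.112886, 0.625×(-0.204120)=-0.127575, 0.125×(-0.903090)=-0.112886.
Sum = -0.466234, so H' = 0.4662.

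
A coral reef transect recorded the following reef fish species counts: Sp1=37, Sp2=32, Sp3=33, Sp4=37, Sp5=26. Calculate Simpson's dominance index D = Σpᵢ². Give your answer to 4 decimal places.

Total N = 37+32+33+37+26 = 165, so the proportions are 0.224242, 0.193939, 0.2, 0.224242, 0.157576 (working shown to 6 dp, full precision carried).
D = 0.224242² + 0.193939² + 0.2² + 0.224242² + 0.157576² = 0.050285 + 0.037612 + 0.040000 + 0.050285 + 0.024830 = 0.203012.
To 4 decimal places, D = 0.2030.

0.2030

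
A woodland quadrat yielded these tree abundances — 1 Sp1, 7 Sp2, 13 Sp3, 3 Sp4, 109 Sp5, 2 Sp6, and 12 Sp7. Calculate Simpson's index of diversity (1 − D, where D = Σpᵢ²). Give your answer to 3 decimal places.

0.433

Total N = 1+7+13+3+109+2+12 = 147, so the proportions are 0.0068, 0.04762, 0.08844, 0.02041, 0.7415, 0.01361, 0.08163 (working shown to 5 dp, full precision carried).
D = 0.0068² + 0.04762² + 0.08844² + 0.02041² + 0.7415² + 0.01361² + 0.08163² = 0.00005 + 0.00227 + 0.00782 + 0.00042 + 0.54982 + 0.00019 + 0.00666 = 0.56722.
So 1 − D = 0.43278, i.e. 0.433 to 3 decimal places.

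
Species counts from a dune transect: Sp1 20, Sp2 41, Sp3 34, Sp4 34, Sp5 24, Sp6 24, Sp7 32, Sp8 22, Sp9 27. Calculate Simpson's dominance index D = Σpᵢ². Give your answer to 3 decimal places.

Total N = 20+41+34+34+24+24+32+22+27 = 258, so the proportions are 0.07752, 0.15891, 0.13178, 0.13178, 0.09302, 0.09302, 0.12403, 0.08527, 0.10465 (working shown to 5 dp, full precision carried).
D = 0.07752² + 0.15891² + 0.13178² + 0.13178² + 0.09302² + 0.09302² + 0.12403² + 0.08527² + 0.10465² = 0.00601 + 0.02525 + 0.01737 + 0.01737 + 0.00865 + 0.00865 + 0.01538 + 0.00727 + 0.01095 = 0.11691.
To 3 decimal places, D = 0.117.

0.117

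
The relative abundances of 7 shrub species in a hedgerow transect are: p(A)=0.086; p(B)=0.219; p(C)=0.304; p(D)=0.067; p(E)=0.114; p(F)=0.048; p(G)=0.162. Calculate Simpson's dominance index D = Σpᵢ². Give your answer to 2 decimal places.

0.19

D = 0.086² + 0.219² + 0.304² + 0.067² + 0.114² + 0.048² + 0.162² = 0.0074 + 0.0480 + 0.0924 + 0.0045 + 0.0130 + 0.0023 + 0.0262 = 0.1938 (working shown to 4 dp, full precision carried).
To 2 decimal places, D = 0.19.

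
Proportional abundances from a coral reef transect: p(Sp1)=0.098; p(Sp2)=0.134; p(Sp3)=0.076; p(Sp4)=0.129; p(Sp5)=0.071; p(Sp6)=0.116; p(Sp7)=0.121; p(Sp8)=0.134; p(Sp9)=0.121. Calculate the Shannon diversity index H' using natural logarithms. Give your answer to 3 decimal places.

Each pᵢ ln pᵢ term (working shown to 5 dp, full precision carried): 0.098×(-2.32279)=-0.22763, 0.134×(-2.00992)=-0.26933, 0.076×(-2.57702)=-0.19585, 0.129×(-2.04794)=-0.26418, 0.071×(-2.64508)=-0.18780, 0.116×(-2.15417)=-0.24988, 0.121×(-2.11196)=-0.25555, 0.134×(-2.00992)=-0.26933, 0.121×(-2.11196)=-0.25555.
Sum = -2.17511, so H' = 2.175.

2.175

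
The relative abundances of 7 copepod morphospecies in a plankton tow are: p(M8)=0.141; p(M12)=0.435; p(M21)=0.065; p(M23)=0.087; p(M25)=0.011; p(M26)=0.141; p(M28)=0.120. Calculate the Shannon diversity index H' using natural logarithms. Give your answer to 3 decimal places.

1.609

Each pᵢ ln pᵢ term (working shown to 5 dp, full precision carried): 0.141×(-1.95900)=-0.27622, 0.435×(-0.83241)=-0.36210, 0.065×(-2.73337)=-0.17767, 0.087×(-2.44185)=-0.21244, 0.011×(-4.50986)=-0.04961, 0.141×(-1.95900)=-0.27622, 0.12×(-2.12026)=-0.25443.
Sum = -1.60868, so H' = 1.609.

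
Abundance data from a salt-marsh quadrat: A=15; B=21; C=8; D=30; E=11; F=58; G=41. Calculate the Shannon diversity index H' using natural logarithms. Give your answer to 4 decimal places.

1.7510

Total N = 15+21+8+30+11+58+41 = 184, so the proportions are 0.081522, 0.11413, 0.043478, 0.163043, 0.059783, 0.315217, 0.222826 (working shown to 6 dp, full precision carried).
Each pᵢ ln pᵢ term: 0.081522×(-2.506886)=-0.204366, 0.11413×(-2.170413)=-0.247710, 0.043478×(-3.135494)=-0.136326, 0.163043×(-1.813738)=-0.295718, 0.059783×(-2.817040)=-0.168410, 0.315217×(-1.154493)=-0.363916, 0.222826×(-1.501364)=-0.334543.
Sum = -1.750989, so H' = 1.7510.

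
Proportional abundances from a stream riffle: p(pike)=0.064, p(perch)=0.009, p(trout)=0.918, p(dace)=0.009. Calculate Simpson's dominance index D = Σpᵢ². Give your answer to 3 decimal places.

0.847

D = 0.064² + 0.009² + 0.918² + 0.009² = 0.00410 + 0.00008 + 0.84272 + 0.00008 = 0.84698 (working shown to 5 dp, full precision carried).
To 3 decimal places, D = 0.847.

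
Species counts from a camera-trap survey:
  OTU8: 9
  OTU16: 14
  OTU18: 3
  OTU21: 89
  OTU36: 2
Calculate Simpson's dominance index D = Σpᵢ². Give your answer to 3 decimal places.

0.600

Total N = 9+14+3+89+2 = 117, so the proportions are 0.07692, 0.11966, 0.02564, 0.76068, 0.01709 (working shown to 5 dp, full precision carried).
D = 0.07692² + 0.11966² + 0.02564² + 0.76068² + 0.01709² = 0.00592 + 0.01432 + 0.00066 + 0.57864 + 0.00029 = 0.59982.
To 3 decimal places, D = 0.600.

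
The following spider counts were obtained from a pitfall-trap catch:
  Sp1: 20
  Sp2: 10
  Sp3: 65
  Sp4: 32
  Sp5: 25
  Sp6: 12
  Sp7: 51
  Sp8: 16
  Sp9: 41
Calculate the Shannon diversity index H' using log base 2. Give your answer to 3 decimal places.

2.929

Total N = 20+10+65+32+25+12+51+16+41 = 272, so the proportions are 0.07353, 0.03676, 0.23897, 0.11765, 0.09191, 0.04412, 0.1875, 0.05882, 0.15074 (working shown to 5 dp, full precision carried).
Each pᵢ log₂ pᵢ term: 0.07353×(-3.76553)=-0.27688, 0.03676×(-4.76553)=-0.17520, 0.23897×(-2.06510)=-0.49350, 0.11765×(-3.08746)=-0.36323, 0.09191×(-3.44361)=-0.31651, 0.04412×(-4.50250)=-0.19864, 0.1875×(-2.41504)=-0.45282, 0.05882×(-4.08746)=-0.24044, 0.15074×(-2.72991)=-0.41149.
Sum = -2.92871, so H' = 2.929.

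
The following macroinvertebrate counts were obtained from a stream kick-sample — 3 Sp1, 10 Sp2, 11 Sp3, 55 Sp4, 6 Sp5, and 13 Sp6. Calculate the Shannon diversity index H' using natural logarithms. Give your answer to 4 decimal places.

1.3483

Total N = 3+10+11+55+6+13 = 98, so the proportions are 0.030612, 0.102041, 0.112245, 0.561224, 0.061224, 0.132653 (working shown to 6 dp, full precision carried).
Each pᵢ ln pᵢ term: 0.030612×(-3.486355)=-0.106725, 0.102041×(-2.282382)=-0.232896, 0.112245×(-2.187072)=-0.245488, 0.561224×(-0.577634)=-0.324183, 0.061224×(-2.793208)=-0.171013, 0.132653×(-2.020018)=-0.267962.
Sum = -1.348266, so H' = 1.3483.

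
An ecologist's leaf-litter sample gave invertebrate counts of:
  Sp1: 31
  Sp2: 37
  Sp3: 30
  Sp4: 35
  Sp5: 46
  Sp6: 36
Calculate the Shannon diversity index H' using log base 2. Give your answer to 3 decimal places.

Total N = 31+37+30+35+46+36 = 215, so the proportions are 0.14419, 0.17209, 0.13953, 0.16279, 0.21395, 0.16744 (working shown to 5 dp, full precision carried).
Each pᵢ log₂ pᵢ term: 0.14419×(-2.79400)=-0.40286, 0.17209×(-2.53874)=-0.43690, 0.13953×(-2.84130)=-0.39646, 0.16279×(-2.61891)=-0.42633, 0.21395×(-2.22463)=-0.47597, 0.16744×(-2.57827)=-0.43171.
Sum = -2.57023, so H' = 2.570.

2.570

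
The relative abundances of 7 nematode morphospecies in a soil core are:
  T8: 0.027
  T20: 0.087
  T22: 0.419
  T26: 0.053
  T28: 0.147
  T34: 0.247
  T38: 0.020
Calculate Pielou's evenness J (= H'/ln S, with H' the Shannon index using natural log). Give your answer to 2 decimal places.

H' = −Σ pᵢ ln pᵢ = −((-0.0975) + (-0.2124) + (-0.3645) + (-0.1557) + (-0.2818) + (-0.3454) + (-0.0782)) = 1.5356 (working shown to 4 dp, full precision carried).
With S = 7 species, ln S = 1.9459, so J = 1.5356/1.9459 = 0.7891, i.e. 0.79 to 2 decimal places.

0.79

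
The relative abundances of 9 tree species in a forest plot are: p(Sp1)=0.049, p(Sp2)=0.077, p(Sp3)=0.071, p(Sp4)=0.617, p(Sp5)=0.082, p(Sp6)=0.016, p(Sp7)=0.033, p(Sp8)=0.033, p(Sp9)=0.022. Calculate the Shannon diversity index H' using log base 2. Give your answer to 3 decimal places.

Each pᵢ log₂ pᵢ term (working shown to 5 dp, full precision carried): 0.049×(-4.35107)=-0.21320, 0.077×(-3.69900)=-0.28482, 0.071×(-3.81604)=-0.27094, 0.617×(-0.69666)=-0.42984, 0.082×(-3.60823)=-0.29588, 0.016×(-5.96578)=-0.09545, 0.033×(-4.92139)=-0.16241, 0.033×(-4.92139)=-0.16241, 0.022×(-5.50635)=-0.12114.
Sum = -2.03608, so H' = 2.036.

2.036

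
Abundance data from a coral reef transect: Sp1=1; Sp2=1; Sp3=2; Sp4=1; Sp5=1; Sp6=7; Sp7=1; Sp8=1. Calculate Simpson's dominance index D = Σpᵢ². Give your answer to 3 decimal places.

Total N = 1+1+2+1+1+7+1+1 = 15, so the proportions are 0.06667, 0.06667, 0.13333, 0.06667, 0.06667, 0.46667, 0.06667, 0.06667 (working shown to 5 dp, full precision carried).
D = 0.06667² + 0.06667² + 0.13333² + 0.06667² + 0.06667² + 0.46667² + 0.06667² + 0.06667² = 0.00444 + 0.00444 + 0.01778 + 0.00444 + 0.00444 + 0.21778 + 0.00444 + 0.00444 = 0.26222.
To 3 decimal places, D = 0.262.

0.262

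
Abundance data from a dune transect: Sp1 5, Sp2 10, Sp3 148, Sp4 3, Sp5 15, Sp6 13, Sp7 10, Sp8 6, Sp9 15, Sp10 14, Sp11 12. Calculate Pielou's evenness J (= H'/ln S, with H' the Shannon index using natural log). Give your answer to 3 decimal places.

Total N = 5+10+148+3+15+13+10+6+15+14+12 = 251, so the proportions are 0.01992, 0.03984, 0.58964, 0.01195, 0.05976, 0.05179, 0.03984, 0.0239, 0.05976, 0.05578, 0.04781 (working shown to 5 dp, full precision carried).
H' = −Σ pᵢ ln pᵢ = −((-0.07801) + (-0.12840) + (-0.31147) + (-0.05291) + (-0.16837) + (-0.15333) + (-0.12840) + (-0.08925) + (-0.16837) + (-0.16099) + (-0.14536)) = 1.58488.
With S = 11 species, ln S = 2.39790, so J = 1.58488/2.39790 = 0.66095, i.e. 0.661 to 3 decimal places.

0.661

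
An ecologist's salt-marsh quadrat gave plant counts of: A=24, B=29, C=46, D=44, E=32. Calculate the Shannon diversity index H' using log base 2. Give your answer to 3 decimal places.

Total N = 24+29+46+44+32 = 175, so the proportions are 0.13714, 0.16571, 0.26286, 0.25143, 0.18286 (working shown to 5 dp, full precision carried).
Each pᵢ log₂ pᵢ term: 0.13714×(-2.86625)=-0.39309, 0.16571×(-2.59323)=-0.42974, 0.26286×(-1.92765)=-0.50670, 0.25143×(-1.99178)=-0.50079, 0.18286×(-2.45121)=-0.44822.
Sum = -2.27853, so H' = 2.279.

2.279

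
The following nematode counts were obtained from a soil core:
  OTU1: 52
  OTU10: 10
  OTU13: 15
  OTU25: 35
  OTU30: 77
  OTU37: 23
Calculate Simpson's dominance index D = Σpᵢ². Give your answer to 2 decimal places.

Total N = 52+10+15+35+77+23 = 212, so the proportions are 0.2453, 0.0472, 0.0708, 0.1651, 0.3632, 0.1085 (working shown to 4 dp, full precision carried).
D = 0.2453² + 0.0472² + 0.0708² + 0.1651² + 0.3632² + 0.1085² = 0.0602 + 0.0022 + 0.0050 + 0.0273 + 0.1319 + 0.0118 = 0.2383.
To 2 decimal places, D = 0.24.

0.24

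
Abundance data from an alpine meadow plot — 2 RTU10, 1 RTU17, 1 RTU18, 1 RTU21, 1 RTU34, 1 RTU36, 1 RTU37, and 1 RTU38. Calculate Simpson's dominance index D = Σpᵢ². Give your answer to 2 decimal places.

Total N = 2+1+1+1+1+1+1+1 = 9, so the proportions are 0.2222, 0.1111, 0.1111, 0.1111, 0.1111, 0.1111, 0.1111, 0.1111 (working shown to 4 dp, full precision carried).
D = 0.2222² + 0.1111² + 0.1111² + 0.1111² + 0.1111² + 0.1111² + 0.1111² + 0.1111² = 0.0494 + 0.0123 + 0.0123 + 0.0123 + 0.0123 + 0.0123 + 0.0123 + 0.0123 = 0.1358.
To 2 decimal places, D = 0.14.

0.14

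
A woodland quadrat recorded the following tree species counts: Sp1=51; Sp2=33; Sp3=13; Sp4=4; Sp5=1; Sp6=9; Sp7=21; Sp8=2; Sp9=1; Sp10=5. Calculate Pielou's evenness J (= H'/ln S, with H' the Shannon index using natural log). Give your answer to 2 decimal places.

0.76

Total N = 51+33+13+4+1+9+21+2+1+5 = 140, so the proportions are 0.3643, 0.2357, 0.0929, 0.0286, 0.0071, 0.0643, 0.15, 0.0143, 0.0071, 0.0357 (working shown to 4 dp, full precision carried).
H' = −Σ pᵢ ln pᵢ = −((-0.3679) + (-0.3406) + (-0.2207) + (-0.1016) + (-0.0353) + (-0.1764) + (-0.2846) + (-0.0607) + (-0.0353) + (-0.1190)) = 1.7421.
With S = 10 species, ln S = 2.3026, so J = 1.7421/2.3026 = 0.7566, i.e. 0.76 to 2 decimal places.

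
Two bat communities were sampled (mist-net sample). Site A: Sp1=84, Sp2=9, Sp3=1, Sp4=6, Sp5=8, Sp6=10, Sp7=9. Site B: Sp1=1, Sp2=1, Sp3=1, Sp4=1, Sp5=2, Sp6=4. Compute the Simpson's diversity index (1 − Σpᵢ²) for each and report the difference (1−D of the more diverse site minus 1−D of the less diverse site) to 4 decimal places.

0.2200

Site A: N=127, proportions 0.661417, 0.070866, 0.007874, 0.047244, 0.062992, 0.07874, 0.070866, giving 1−D = 0.540021 (working shown to 6 dp, full precision carried).
Site B: N=10, proportions 0.1, 0.1, 0.1, 0.1, 0.2, 0.4, giving 1−D = 0.760000.
Difference = |0.540021 − 0.760000| = 0.219979, i.e. 0.2200 to 4 decimal places.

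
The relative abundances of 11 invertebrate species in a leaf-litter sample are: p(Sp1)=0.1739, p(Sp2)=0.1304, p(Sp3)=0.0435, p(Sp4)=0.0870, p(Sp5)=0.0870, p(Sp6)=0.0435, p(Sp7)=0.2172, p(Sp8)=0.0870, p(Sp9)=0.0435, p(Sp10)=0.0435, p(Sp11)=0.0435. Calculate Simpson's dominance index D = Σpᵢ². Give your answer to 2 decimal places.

0.13

D = 0.1739² + 0.1304² + 0.0435² + 0.087² + 0.087² + 0.0435² + 0.2172² + 0.087² + 0.0435² + 0.0435² + 0.0435² = 0.0302 + 0.0170 + 0.0019 + 0.0076 + 0.0076 + 0.0019 + 0.0472 + 0.0076 + 0.0019 + 0.0019 + 0.0019 = 0.1266 (working shown to 4 dp, full precision carried).
To 2 decimal places, D = 0.13.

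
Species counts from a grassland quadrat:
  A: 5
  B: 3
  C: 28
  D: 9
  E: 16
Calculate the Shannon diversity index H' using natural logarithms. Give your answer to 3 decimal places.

1.344

Total N = 5+3+28+9+16 = 61, so the proportions are 0.08197, 0.04918, 0.45902, 0.14754, 0.2623 (working shown to 5 dp, full precision carried).
Each pᵢ ln pᵢ term: 0.08197×(-2.50144)=-0.20504, 0.04918×(-3.01226)=-0.14814, 0.45902×(-0.77867)=-0.35742, 0.14754×(-1.91365)=-0.28234, 0.2623×(-1.33829)=-0.35103.
Sum = -1.34397, so H' = 1.344.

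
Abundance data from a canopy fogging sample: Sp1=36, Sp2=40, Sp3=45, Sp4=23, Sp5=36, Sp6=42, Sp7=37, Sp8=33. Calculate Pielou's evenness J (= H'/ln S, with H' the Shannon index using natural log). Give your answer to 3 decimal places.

Total N = 36+40+45+23+36+42+37+33 = 292, so the proportions are 0.12329, 0.13699, 0.15411, 0.07877, 0.12329, 0.14384, 0.12671, 0.11301 (working shown to 5 dp, full precision carried).
H' = −Σ pᵢ ln pᵢ = −((-0.25807) + (-0.27231) + (-0.28820) + (-0.20017) + (-0.25807) + (-0.27891) + (-0.26177) + (-0.24640)) = 2.06389.
With S = 8 species, ln S = 2.07944, so J = 2.06389/2.07944 = 0.99252, i.e. 0.993 to 3 decimal places.

0.993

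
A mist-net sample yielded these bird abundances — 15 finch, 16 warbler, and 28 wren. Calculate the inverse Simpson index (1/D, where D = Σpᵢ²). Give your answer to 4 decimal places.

Total N = 15+16+28 = 59, so the proportions are 0.2542373, 0.2711864, 0.4745763 (working shown to 7 dp, full precision carried).
D = 0.2542373² + 0.2711864² + 0.4745763² = 0.0646366 + 0.0735421 + 0.2252226 = 0.3634013.
So 1/D = 2.751779, i.e. 2.7518 to 4 decimal places.

2.7518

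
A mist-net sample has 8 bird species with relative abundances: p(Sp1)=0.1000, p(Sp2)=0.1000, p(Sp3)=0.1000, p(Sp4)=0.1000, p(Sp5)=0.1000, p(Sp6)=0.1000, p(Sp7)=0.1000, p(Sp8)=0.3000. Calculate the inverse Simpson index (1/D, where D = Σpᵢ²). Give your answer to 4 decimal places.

D = 0.1² + 0.1² + 0.1² + 0.1² + 0.1² + 0.1² + 0.1² + 0.3² = 0.01000000 + 0.01000000 + 0.01000000 + 0.01000000 + 0.01000000 + 0.01000000 + 0.01000000 + 0.09000000 = 0.16000000 (working shown to 8 dp, full precision carried).
So 1/D = 6.250000, i.e. 6.2500 to 4 decimal places.

6.2500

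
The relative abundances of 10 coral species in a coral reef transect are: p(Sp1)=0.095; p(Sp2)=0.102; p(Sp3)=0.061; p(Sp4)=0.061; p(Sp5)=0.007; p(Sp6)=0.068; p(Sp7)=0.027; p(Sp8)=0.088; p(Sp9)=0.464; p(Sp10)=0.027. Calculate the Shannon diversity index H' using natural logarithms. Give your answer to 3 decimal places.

1.780

Each pᵢ ln pᵢ term (working shown to 5 dp, full precision carried): 0.095×(-2.35388)=-0.22362, 0.102×(-2.28278)=-0.23284, 0.061×(-2.79688)=-0.17061, 0.061×(-2.79688)=-0.17061, 0.007×(-4.96185)=-0.03473, 0.068×(-2.68825)=-0.18280, 0.027×(-3.61192)=-0.09752, 0.088×(-2.43042)=-0.21388, 0.464×(-0.76787)=-0.35629, 0.027×(-3.61192)=-0.09752.
Sum = -1.78043, so H' = 1.780.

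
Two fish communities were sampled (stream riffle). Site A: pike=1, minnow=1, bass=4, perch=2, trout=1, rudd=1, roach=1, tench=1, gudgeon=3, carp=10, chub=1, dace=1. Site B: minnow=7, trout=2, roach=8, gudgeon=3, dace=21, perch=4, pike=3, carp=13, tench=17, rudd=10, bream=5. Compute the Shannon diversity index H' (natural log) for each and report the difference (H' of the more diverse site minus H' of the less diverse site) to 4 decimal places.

0.0996

Site A: N=27, proportions 0.037037, 0.037037, 0.148148, 0.074074, 0.037037, 0.037037, 0.037037, 0.037037, 0.111111, 0.37037, 0.037037, 0.037037, giving H' = 2.064238 (working shown to 6 dp, full precision carried).
Site B: N=93, proportions 0.075269, 0.021505, 0.086022, 0.032258, 0.225806, 0.043011, 0.032258, 0.139785, 0.182796, 0.107527, 0.053763, giving H' = 2.163814.
Difference = |2.064238 − 2.163814| = 0.099576, i.e. 0.0996 to 4 decimal places.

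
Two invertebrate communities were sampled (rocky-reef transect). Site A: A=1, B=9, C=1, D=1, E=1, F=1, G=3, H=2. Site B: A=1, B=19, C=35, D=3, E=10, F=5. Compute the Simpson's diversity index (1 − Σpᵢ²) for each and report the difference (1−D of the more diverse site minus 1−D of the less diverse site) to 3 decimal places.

Site A: N=19, proportions 0.05263, 0.47368, 0.05263, 0.05263, 0.05263, 0.05263, 0.15789, 0.10526, giving 1−D = 0.72576 (working shown to 5 dp, full precision carried).
Site B: N=73, proportions 0.0137, 0.26027, 0.47945, 0.0411, 0.13699, 0.06849, giving 1−D = 0.67705.
Difference = |0.72576 − 0.67705| = 0.04871, i.e. 0.049 to 3 decimal places.

0.049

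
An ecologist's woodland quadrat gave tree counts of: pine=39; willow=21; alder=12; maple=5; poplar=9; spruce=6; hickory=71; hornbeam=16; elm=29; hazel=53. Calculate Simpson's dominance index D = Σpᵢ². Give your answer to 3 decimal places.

0.164

Total N = 39+21+12+5+9+6+71+16+29+53 = 261, so the proportions are 0.14943, 0.08046, 0.04598, 0.01916, 0.03448, 0.02299, 0.27203, 0.0613, 0.11111, 0.20307 (working shown to 5 dp, full precision carried).
D = 0.14943² + 0.08046² + 0.04598² + 0.01916² + 0.03448² + 0.02299² + 0.27203² + 0.0613² + 0.11111² + 0.20307² = 0.02233 + 0.00647 + 0.00211 + 0.00037 + 0.00119 + 0.00053 + 0.07400 + 0.00376 + 0.01235 + 0.04124 = 0.16434.
To 3 decimal places, D = 0.164.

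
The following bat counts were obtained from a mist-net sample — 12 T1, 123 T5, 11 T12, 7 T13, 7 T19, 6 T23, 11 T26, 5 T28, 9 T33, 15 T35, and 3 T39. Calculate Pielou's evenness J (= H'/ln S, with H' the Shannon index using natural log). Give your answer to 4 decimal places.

Total N = 12+123+11+7+7+6+11+5+9+15+3 = 209, so the proportions are 0.0574163, 0.5885167, 0.0526316, 0.0334928, 0.0334928, 0.0287081, 0.0526316, 0.0239234, 0.0430622, 0.0717703, 0.0143541 (working shown to 7 dp, full precision carried).
H' = −Σ pᵢ ln pᵢ = −((-0.1640628) + (-0.3120021) + (-0.1549705) + (-0.1137558) + (-0.1137558) + (-0.1019304) + (-0.1549705) + (-0.0893037) + (-0.1354353) + (-0.1890634) + (-0.0609147)) = 1.5901651.
With S = 11 species, ln S = 2.3978953, so J = 1.5901651/2.3978953 = 0.6631504, i.e. 0.6632 to 4 decimal places.

0.6632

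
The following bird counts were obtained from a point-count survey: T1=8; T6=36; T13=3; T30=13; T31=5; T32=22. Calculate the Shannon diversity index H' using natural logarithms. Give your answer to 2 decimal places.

Total N = 8+36+3+13+5+22 = 87, so the proportions are 0.092, 0.4138, 0.0345, 0.1494, 0.0575, 0.2529 (working shown to 4 dp, full precision carried).
Each pᵢ ln pᵢ term: 0.092×(-2.3865)=-0.2194, 0.4138×(-0.8824)=-0.3651, 0.0345×(-3.3673)=-0.1161, 0.1494×(-1.9010)=-0.2841, 0.0575×(-2.8565)=-0.1642, 0.2529×(-1.3749)=-0.3477.
Sum = -1.4966, so H' = 1.50.

1.50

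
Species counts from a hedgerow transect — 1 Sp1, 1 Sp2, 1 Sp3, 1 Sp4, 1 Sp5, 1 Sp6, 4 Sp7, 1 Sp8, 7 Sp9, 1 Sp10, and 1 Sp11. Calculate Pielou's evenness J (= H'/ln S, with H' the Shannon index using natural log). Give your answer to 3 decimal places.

Total N = 1+1+1+1+1+1+4+1+7+1+1 = 20, so the proportions are 0.05, 0.05, 0.05, 0.05, 0.05, 0.05, 0.2, 0.05, 0.35, 0.05, 0.05 (working shown to 5 dp, full precision carried).
H' = −Σ pᵢ ln pᵢ = −((-0.14979) + (-0.14979) + (-0.14979) + (-0.14979) + (-0.14979) + (-0.14979) + (-0.32189) + (-0.14979) + (-0.36744) + (-0.14979) + (-0.14979)) = 2.03740.
With S = 11 species, ln S = 2.39790, so J = 2.03740/2.39790 = 0.84966, i.e. 0.850 to 3 decimal places.

0.850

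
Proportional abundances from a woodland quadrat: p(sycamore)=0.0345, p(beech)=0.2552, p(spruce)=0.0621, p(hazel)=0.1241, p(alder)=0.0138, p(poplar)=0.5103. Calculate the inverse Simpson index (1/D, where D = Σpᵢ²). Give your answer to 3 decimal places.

2.889

D = 0.0345² + 0.2552² + 0.0621² + 0.1241² + 0.0138² + 0.5103² = 0.001190 + 0.065127 + 0.003856 + 0.015401 + 0.000190 + 0.260406 = 0.346171 (working shown to 6 dp, full precision carried).
So 1/D = 2.88875, i.e. 2.889 to 3 decimal places.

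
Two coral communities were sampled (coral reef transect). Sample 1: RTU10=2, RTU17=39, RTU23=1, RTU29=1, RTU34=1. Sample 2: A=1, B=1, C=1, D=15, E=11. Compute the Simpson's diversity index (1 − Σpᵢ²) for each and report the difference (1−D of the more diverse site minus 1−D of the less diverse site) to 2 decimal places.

Sample 1: N=44, proportions 0.0455, 0.8864, 0.0227, 0.0227, 0.0227, giving 1−D = 0.2107 (working shown to 4 dp, full precision carried).
Sample 2: N=29, proportions 0.0345, 0.0345, 0.0345, 0.5172, 0.3793, giving 1−D = 0.5850.
Difference = |0.2107 − 0.5850| = 0.3743, i.e. 0.37 to 2 decimal places.

0.37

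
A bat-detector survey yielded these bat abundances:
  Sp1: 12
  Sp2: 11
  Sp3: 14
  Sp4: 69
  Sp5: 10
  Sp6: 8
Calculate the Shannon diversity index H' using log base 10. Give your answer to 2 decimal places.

0.61

Total N = 12+11+14+69+10+8 = 124, so the proportions are 0.0968, 0.0887, 0.1129, 0.5565, 0.0806, 0.0645 (working shown to 4 dp, full precision carried).
Each pᵢ log₁₀ pᵢ term: 0.0968×(-1.0142)=-0.0982, 0.0887×(-1.0520)=-0.0933, 0.1129×(-0.9473)=-0.1070, 0.5565×(-0.2546)=-0.1417, 0.0806×(-1.0934)=-0.0882, 0.0645×(-1.1903)=-0.0768.
Sum = -0.6051, so H' = 0.61.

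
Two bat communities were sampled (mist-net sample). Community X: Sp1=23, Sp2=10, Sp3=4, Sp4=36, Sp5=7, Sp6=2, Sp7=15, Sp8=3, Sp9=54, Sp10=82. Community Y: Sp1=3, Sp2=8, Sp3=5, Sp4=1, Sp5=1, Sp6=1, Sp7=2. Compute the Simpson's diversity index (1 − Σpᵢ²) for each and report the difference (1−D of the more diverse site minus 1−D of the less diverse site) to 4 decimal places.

0.0250

Community X: N=236, proportions 0.097458, 0.042373, 0.016949, 0.152542, 0.029661, 0.008475, 0.063559, 0.012712, 0.228814, 0.347458, giving 1−D = 0.786915 (working shown to 6 dp, full precision carried).
Community Y: N=21, proportions 0.142857, 0.380952, 0.238095, 0.047619, 0.047619, 0.047619, 0.095238, giving 1−D = 0.761905.
Difference = |0.786915 − 0.761905| = 0.025010, i.e. 0.0250 to 4 decimal places.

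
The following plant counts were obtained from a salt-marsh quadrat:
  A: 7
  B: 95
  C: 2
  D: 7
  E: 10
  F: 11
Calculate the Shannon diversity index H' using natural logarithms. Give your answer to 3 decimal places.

1.014

Total N = 7+95+2+7+10+11 = 132, so the proportions are 0.05303, 0.7197, 0.01515, 0.05303, 0.07576, 0.08333 (working shown to 5 dp, full precision carried).
Each pᵢ ln pᵢ term: 0.05303×(-2.93689)=-0.15574, 0.7197×(-0.32893)=-0.23673, 0.01515×(-4.18965)=-0.06348, 0.05303×(-2.93689)=-0.15574, 0.07576×(-2.58022)=-0.19547, 0.08333×(-2.48491)=-0.20708.
Sum = -1.01424, so H' = 1.014.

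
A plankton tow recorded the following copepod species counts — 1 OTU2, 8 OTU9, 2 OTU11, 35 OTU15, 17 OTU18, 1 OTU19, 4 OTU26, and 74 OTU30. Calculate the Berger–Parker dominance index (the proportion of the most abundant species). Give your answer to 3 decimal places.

Total N = 1+8+2+35+17+1+4+74 = 142, so the proportions are 0.00704, 0.05634, 0.01408, 0.24648, 0.11972, 0.00704, 0.02817, 0.52113 (working shown to 5 dp, full precision carried).
The largest proportion is 0.52113, i.e. d = 0.521 to 3 decimal places.

0.521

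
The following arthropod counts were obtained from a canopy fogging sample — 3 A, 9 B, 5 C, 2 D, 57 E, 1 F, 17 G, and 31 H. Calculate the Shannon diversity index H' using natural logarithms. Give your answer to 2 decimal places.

Total N = 3+9+5+2+57+1+17+31 = 125, so the proportions are 0.024, 0.072, 0.04, 0.016, 0.456, 0.008, 0.136, 0.248 (working shown to 4 dp, full precision carried).
Each pᵢ ln pᵢ term: 0.024×(-3.7297)=-0.0895, 0.072×(-2.6311)=-0.1894, 0.04×(-3.2189)=-0.1288, 0.016×(-4.1352)=-0.0662, 0.456×(-0.7853)=-0.3581, 0.008×(-4.8283)=-0.0386, 0.136×(-1.9951)=-0.2713, 0.248×(-1.3943)=-0.3458.
Sum = -1.4877, so H' = 1.49.

1.49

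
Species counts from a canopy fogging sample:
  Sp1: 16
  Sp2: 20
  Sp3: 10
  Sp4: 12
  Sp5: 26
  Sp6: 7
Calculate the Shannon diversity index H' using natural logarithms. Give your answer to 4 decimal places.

Total N = 16+20+10+12+26+7 = 91, so the proportions are 0.175824, 0.21978, 0.10989, 0.131868, 0.285714, 0.076923 (working shown to 6 dp, full precision carried).
Each pᵢ ln pᵢ term: 0.175824×(-1.738271)=-0.305630, 0.21978×(-1.515127)=-0.332995, 0.10989×(-2.208274)=-0.242668, 0.131868×(-2.025953)=-0.267159, 0.285714×(-1.252763)=-0.357932, 0.076923×(-2.564949)=-0.197304.
Sum = -1.703687, so H' = 1.7037.

1.7037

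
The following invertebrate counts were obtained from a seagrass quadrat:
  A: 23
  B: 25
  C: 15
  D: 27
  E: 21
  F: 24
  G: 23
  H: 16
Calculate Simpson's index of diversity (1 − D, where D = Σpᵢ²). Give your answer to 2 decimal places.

0.87

Total N = 23+25+15+27+21+24+23+16 = 174, so the proportions are 0.1322, 0.1437, 0.0862, 0.1552, 0.1207, 0.1379, 0.1322, 0.092 (working shown to 4 dp, full precision carried).
D = 0.1322² + 0.1437² + 0.0862² + 0.1552² + 0.1207² + 0.1379² + 0.1322² + 0.092² = 0.0175 + 0.0206 + 0.0074 + 0.0241 + 0.0146 + 0.0190 + 0.0175 + 0.0085 = 0.1291.
So 1 − D = 0.8709, i.e. 0.87 to 2 decimal places.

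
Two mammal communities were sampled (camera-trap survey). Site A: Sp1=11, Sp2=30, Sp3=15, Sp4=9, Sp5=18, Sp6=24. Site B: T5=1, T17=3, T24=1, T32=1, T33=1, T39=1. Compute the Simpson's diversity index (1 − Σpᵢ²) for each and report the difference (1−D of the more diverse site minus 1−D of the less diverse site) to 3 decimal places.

0.024

Site A: N=107, proportions 0.1028, 0.28037, 0.14019, 0.08411, 0.16822, 0.2243, giving 1−D = 0.80549 (working shown to 5 dp, full precision carried).
Site B: N=8, proportions 0.125, 0.375, 0.125, 0.125, 0.125, 0.125, giving 1−D = 0.78125.
Difference = |0.80549 − 0.78125| = 0.02424, i.e. 0.024 to 3 decimal places.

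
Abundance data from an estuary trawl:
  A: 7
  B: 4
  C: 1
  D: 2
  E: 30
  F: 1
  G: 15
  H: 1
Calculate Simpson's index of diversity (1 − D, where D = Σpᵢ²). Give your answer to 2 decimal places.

0.68

Total N = 7+4+1+2+30+1+15+1 = 61, so the proportions are 0.1148, 0.0656, 0.0164, 0.0328, 0.4918, 0.0164, 0.2459, 0.0164 (working shown to 4 dp, full precision carried).
D = 0.1148² + 0.0656² + 0.0164² + 0.0328² + 0.4918² + 0.0164² + 0.2459² + 0.0164² = 0.0132 + 0.0043 + 0.0003 + 0.0011 + 0.2419 + 0.0003 + 0.0605 + 0.0003 = 0.3217.
So 1 − D = 0.6783, i.e. 0.68 to 2 decimal places.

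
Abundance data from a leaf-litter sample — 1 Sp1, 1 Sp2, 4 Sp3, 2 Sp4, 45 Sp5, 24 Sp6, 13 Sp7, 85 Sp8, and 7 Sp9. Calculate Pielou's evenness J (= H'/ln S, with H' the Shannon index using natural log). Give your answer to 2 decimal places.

0.67

Total N = 1+1+4+2+45+24+13+85+7 = 182, so the proportions are 0.0055, 0.0055, 0.022, 0.011, 0.2473, 0.1319, 0.0714, 0.467, 0.0385 (working shown to 4 dp, full precision carried).
H' = −Σ pᵢ ln pᵢ = −((-0.0286) + (-0.0286) + (-0.0839) + (-0.0496) + (-0.3455) + (-0.2672) + (-0.1885) + (-0.3556) + (-0.1253)) = 1.4727.
With S = 9 species, ln S = 2.1972, so J = 1.4727/2.1972 = 0.6703, i.e. 0.67 to 2 decimal places.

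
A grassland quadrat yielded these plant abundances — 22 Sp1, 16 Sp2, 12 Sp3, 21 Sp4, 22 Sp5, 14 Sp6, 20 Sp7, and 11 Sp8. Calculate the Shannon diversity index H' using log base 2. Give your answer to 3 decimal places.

Total N = 22+16+12+21+22+14+20+11 = 138, so the proportions are 0.15942, 0.11594, 0.08696, 0.15217, 0.15942, 0.10145, 0.14493, 0.07971 (working shown to 5 dp, full precision carried).
Each pᵢ log₂ pᵢ term: 0.15942×(-2.64909)=-0.42232, 0.11594×(-3.10852)=-0.36041, 0.08696×(-3.52356)=-0.30640, 0.15217×(-2.71621)=-0.41334, 0.15942×(-2.64909)=-0.42232, 0.10145×(-3.30117)=-0.33490, 0.14493×(-2.78660)=-0.40385, 0.07971×(-3.64909)=-0.29087.
Sum = -2.95440, so H' = 2.954.

2.954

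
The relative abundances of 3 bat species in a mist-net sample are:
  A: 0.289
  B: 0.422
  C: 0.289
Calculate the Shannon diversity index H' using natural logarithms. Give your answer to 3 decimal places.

1.082

Each pᵢ ln pᵢ term (working shown to 5 dp, full precision carried): 0.289×(-1.24133)=-0.35874, 0.422×(-0.86275)=-0.36408, 0.289×(-1.24133)=-0.35874.
Sum = -1.08157, so H' = 1.082.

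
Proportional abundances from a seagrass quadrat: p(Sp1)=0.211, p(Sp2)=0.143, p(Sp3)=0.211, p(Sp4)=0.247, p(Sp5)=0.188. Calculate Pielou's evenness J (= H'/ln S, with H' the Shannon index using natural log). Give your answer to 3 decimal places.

H' = −Σ pᵢ ln pᵢ = −((-0.32829) + (-0.27812) + (-0.32829) + (-0.34540) + (-0.31421)) = 1.59431 (working shown to 5 dp, full precision carried).
With S = 5 species, ln S = 1.60944, so J = 1.59431/1.60944 = 0.99060, i.e. 0.991 to 3 decimal places.

0.991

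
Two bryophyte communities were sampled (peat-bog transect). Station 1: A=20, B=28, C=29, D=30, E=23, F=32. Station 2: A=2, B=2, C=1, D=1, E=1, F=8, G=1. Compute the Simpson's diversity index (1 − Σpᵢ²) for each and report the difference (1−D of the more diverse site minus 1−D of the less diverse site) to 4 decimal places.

Station 1: N=162, proportions 0.123457, 0.17284, 0.179012, 0.185185, 0.141975, 0.197531, giving 1−D = 0.829371 (working shown to 6 dp, full precision carried).
Station 2: N=16, proportions 0.125, 0.125, 0.0625, 0.0625, 0.0625, 0.5, 0.0625, giving 1−D = 0.703125.
Difference = |0.829371 − 0.703125| = 0.126246, i.e. 0.1262 to 4 decimal places.

0.1262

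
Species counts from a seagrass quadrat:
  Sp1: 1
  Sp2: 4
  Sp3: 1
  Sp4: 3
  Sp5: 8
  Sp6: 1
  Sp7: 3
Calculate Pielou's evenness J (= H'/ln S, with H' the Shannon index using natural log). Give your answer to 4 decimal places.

Total N = 1+4+1+3+8+1+3 = 21, so the proportions are 0.047619, 0.190476, 0.047619, 0.142857, 0.380952, 0.047619, 0.142857 (working shown to 6 dp, full precision carried).
H' = −Σ pᵢ ln pᵢ = −((-0.144977) + (-0.315853) + (-0.144977) + (-0.277987) + (-0.367650) + (-0.144977) + (-0.277987)) = 1.674409.
With S = 7 species, ln S = 1.945910, so J = 1.674409/1.945910 = 0.860476, i.e. 0.8605 to 4 decimal places.

0.8605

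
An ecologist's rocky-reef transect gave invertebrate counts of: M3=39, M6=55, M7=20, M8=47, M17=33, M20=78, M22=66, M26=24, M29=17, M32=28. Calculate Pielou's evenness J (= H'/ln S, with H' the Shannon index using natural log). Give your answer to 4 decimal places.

Total N = 39+55+20+47+33+78+66+24+17+28 = 407, so the proportions are 0.095823, 0.135135, 0.04914, 0.115479, 0.081081, 0.191646, 0.162162, 0.058968, 0.041769, 0.068796 (working shown to 6 dp, full precision carried).
H' = −Σ pᵢ ln pᵢ = −((-0.224729) + (-0.270470) + (-0.148063) + (-0.249281) + (-0.203700) + (-0.316620) + (-0.294999) + (-0.166924) + (-0.132642) + (-0.184140)) = 2.191568.
With S = 10 species, ln S = 2.302585, so J = 2.191568/2.302585 = 0.951786, i.e. 0.9518 to 4 decimal places.

0.9518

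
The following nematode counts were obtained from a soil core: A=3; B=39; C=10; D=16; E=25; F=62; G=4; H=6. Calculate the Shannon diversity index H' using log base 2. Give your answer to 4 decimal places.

Total N = 3+39+10+16+25+62+4+6 = 165, so the proportions are 0.018182, 0.236364, 0.060606, 0.09697, 0.151515, 0.375758, 0.024242, 0.036364 (working shown to 6 dp, full precision carried).
Each pᵢ log₂ pᵢ term: 0.018182×(-5.781360)=-0.105116, 0.236364×(-2.080920)=-0.491854, 0.060606×(-4.044394)=-0.245115, 0.09697×(-3.366322)=-0.326431, 0.151515×(-2.722466)=-0.412495, 0.375758×(-1.412126)=-0.530617, 0.024242×(-5.366322)=-0.130093, 0.036364×(-4.781360)=-0.173868.
Sum = -2.415588, so H' = 2.4156.

2.4156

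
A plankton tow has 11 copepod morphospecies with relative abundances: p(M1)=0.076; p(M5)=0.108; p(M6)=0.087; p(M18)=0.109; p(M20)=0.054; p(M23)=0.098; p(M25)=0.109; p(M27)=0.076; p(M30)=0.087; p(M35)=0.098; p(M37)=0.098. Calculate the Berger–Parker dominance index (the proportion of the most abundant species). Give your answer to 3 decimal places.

The largest proportion is 0.109, i.e. d = 0.109 to 3 decimal places.

0.109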